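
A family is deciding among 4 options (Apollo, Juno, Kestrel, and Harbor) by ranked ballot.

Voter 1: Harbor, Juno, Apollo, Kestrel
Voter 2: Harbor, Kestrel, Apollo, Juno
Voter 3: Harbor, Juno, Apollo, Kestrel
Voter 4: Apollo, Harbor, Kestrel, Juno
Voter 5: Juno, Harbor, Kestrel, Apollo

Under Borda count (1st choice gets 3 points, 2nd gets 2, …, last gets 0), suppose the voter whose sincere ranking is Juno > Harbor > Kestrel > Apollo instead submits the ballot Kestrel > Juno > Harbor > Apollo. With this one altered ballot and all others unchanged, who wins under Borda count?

Harbor

Borda totals with the altered ballot: Apollo 6, Juno 6, Kestrel 6, Harbor 12.
The winner is unchanged: still Harbor.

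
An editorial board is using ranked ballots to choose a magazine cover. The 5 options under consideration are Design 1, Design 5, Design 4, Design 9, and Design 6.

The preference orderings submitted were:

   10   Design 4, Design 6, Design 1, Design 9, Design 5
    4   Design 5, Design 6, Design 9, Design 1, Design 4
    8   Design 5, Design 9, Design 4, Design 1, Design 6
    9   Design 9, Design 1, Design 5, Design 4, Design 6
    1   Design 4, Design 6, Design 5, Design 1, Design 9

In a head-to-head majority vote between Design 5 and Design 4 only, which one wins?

Ballots ranking Design 5 above Design 4: 4+8+9 = 21.
Ballots ranking Design 4 above Design 5: 10+1 = 11.
Design 5 wins the head-to-head, 21–11.

Design 5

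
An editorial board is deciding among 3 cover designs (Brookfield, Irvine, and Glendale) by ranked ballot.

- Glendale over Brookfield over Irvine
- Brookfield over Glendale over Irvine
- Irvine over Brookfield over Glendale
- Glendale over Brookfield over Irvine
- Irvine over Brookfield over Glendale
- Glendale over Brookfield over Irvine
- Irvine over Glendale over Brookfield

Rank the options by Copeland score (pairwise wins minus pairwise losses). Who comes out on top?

Pairwise results:
  Brookfield vs Irvine: Brookfield wins 4–3.
  Brookfield vs Glendale: Glendale wins 4–3.
  Irvine vs Glendale: Glendale wins 4–3.
Copeland scores (wins − losses):
  Brookfield: 1 − 1 = 0
  Irvine: 0 − 2 = -2
  Glendale: 2 − 0 = 2
Glendale has the best Copeland score.

Glendale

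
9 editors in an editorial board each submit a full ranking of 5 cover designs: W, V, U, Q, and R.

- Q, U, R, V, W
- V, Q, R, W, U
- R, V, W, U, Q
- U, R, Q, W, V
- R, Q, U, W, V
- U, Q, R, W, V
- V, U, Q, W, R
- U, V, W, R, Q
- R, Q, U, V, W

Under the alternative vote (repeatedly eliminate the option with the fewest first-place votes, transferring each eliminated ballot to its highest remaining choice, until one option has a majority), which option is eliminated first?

Round 1: U 3, R 3, V 2, Q 1, W 0. W has the fewest and is eliminated.
Round 2: U 3, R 3, V 2, Q 1. Q has the fewest and is eliminated.
Round 3: U 4, R 3, V 2. V has the fewest and is eliminated.
Round 4: U 5, R 4. U has a majority.

W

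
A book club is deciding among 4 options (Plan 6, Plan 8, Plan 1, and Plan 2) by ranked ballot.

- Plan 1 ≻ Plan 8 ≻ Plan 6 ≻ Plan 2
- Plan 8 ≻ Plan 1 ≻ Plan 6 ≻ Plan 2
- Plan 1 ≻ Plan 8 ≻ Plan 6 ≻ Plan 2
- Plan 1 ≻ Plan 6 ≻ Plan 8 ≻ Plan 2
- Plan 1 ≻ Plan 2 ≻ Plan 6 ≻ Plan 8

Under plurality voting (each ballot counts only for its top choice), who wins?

Plan 1

First-place vote totals:
  Plan 6: 0
  Plan 8: 1
  Plan 1: 4
  Plan 2: 0
Plan 1 has the most first-place votes.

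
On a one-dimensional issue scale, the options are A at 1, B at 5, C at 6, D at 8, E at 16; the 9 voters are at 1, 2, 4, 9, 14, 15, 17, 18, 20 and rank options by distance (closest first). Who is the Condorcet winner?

With single-peaked preferences on a line, the Condorcet winner is the candidate closest to the median voter.
The median voter (position 14) is closest to E at 16.
Check: E vs B — voters closer to E: 5 of 9.

E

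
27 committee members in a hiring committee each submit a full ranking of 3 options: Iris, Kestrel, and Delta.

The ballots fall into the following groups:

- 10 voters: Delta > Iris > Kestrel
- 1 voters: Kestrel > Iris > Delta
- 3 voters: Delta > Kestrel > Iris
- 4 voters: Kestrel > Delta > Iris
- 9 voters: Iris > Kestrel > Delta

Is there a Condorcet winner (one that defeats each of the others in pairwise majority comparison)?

Head-to-head results (27 voters total):
Iris vs Kestrel: Iris wins 19–8.
Iris vs Delta: Delta wins 17–10.
Kestrel vs Delta: Kestrel wins 14–13.
No candidate beats all others: Iris beats Kestrel beats Delta beats Iris, a majority cycle.

No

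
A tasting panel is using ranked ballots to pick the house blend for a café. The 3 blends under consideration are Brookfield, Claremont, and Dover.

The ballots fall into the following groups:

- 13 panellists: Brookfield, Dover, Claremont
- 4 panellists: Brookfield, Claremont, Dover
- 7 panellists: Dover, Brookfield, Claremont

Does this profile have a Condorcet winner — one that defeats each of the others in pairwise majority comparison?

Head-to-head results (24 voters total):
Brookfield vs Claremont: Brookfield wins 24–0.
Brookfield vs Dover: Brookfield wins 17–7.
Claremont vs Dover: Dover wins 20–4.
Brookfield beats each rival — Claremont (24–0), Dover (17–7) — so Brookfield is the Condorcet winner.

Yes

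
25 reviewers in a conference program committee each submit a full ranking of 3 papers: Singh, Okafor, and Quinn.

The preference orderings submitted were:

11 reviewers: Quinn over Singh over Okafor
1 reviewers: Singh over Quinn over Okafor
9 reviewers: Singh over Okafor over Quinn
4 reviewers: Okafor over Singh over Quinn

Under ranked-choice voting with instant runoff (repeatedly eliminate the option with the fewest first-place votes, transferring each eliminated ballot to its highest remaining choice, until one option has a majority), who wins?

Round 1: Quinn 11, Singh 10, Okafor 4. Okafor has the fewest and is eliminated.
Round 2: Singh 14, Quinn 11. Singh has a majority.

Singh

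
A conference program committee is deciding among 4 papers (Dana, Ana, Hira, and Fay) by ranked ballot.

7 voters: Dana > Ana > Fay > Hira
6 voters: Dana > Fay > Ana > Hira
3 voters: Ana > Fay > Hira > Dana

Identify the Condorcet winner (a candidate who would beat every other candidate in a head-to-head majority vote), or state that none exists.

Dana

Head-to-head results (16 voters total):
Dana vs Ana: Dana wins 13–3.
Dana vs Hira: Dana wins 13–3.
Dana vs Fay: Dana wins 13–3.
Ana vs Hira: Ana wins 16–0.
Ana vs Fay: Ana wins 10–6.
Hira vs Fay: Fay wins 16–0.
Dana beats each rival — Ana (13–3), Hira (13–3), Fay (13–3) — so Dana is the Condorcet winner.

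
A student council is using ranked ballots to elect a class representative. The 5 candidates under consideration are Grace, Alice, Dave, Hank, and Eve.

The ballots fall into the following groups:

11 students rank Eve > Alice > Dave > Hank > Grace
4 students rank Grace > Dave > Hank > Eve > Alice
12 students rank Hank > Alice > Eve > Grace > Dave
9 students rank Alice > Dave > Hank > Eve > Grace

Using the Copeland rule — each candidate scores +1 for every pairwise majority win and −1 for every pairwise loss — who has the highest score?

Alice

Pairwise results:
  Grace vs Alice: Alice wins 32–4.
  Grace vs Dave: Dave wins 20–16.
  Grace vs Hank: Hank wins 32–4.
  Grace vs Eve: Eve wins 32–4.
  Alice vs Dave: Alice wins 32–4.
  Alice vs Hank: Alice wins 20–16.
  Alice vs Eve: Alice wins 21–15.
  Dave vs Hank: Dave wins 24–12.
  Dave vs Eve: Eve wins 23–13.
  Hank vs Eve: Hank wins 25–11.
Copeland scores (wins − losses):
  Grace: 0 − 4 = -4
  Alice: 4 − 0 = 4
  Dave: 2 − 2 = 0
  Hank: 2 − 2 = 0
  Eve: 2 − 2 = 0
Alice has the best Copeland score.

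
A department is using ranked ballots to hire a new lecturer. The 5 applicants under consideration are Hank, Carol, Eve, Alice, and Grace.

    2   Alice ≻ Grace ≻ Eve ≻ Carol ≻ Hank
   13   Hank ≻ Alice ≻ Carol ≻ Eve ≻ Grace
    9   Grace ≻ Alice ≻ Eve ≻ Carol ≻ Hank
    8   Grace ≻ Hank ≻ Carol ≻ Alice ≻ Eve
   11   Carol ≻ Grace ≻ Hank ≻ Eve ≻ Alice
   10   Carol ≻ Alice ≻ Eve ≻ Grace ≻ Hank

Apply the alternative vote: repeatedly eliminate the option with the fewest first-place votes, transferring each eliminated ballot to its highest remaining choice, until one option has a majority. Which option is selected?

Carol

Round 1: Carol 21, Grace 17, Hank 13, Alice 2, Eve 0. Eve has the fewest and is eliminated.
Round 2: Carol 21, Grace 17, Hank 13, Alice 2. Alice has the fewest and is eliminated.
Round 3: Carol 21, Grace 19, Hank 13. Hank has the fewest and is eliminated.
Round 4: Carol 34, Grace 19. Carol has a majority.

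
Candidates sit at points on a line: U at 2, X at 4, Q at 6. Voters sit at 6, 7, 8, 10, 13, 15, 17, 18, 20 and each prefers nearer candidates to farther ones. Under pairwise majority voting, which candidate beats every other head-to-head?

Q

With single-peaked preferences on a line, the Condorcet winner is the candidate closest to the median voter.
The median voter (position 13) is closest to Q at 6.
Check: Q vs X — voters closer to Q: 9 of 9.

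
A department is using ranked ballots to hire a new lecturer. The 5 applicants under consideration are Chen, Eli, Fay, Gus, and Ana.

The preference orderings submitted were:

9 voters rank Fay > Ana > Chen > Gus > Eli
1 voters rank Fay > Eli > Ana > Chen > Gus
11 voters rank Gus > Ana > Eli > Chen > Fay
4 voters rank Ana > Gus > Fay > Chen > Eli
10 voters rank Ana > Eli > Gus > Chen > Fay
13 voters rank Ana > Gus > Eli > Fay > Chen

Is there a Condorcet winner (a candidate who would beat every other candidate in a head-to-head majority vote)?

Head-to-head results (48 voters total):
Chen vs Eli: Eli wins 35–13.
Chen vs Fay: Fay wins 27–21.
Chen vs Gus: Gus wins 38–10.
Chen vs Ana: Ana wins 48–0.
Eli vs Fay: Eli wins 34–14.
Eli vs Gus: Gus wins 37–11.
Eli vs Ana: Ana wins 47–1.
Fay vs Gus: Gus wins 38–10.
Fay vs Ana: Ana wins 38–10.
Gus vs Ana: Ana wins 37–11.
Ana beats each rival — Chen (48–0), Eli (47–1), Fay (38–10), Gus (37–11) — so Ana is the Condorcet winner.

Yes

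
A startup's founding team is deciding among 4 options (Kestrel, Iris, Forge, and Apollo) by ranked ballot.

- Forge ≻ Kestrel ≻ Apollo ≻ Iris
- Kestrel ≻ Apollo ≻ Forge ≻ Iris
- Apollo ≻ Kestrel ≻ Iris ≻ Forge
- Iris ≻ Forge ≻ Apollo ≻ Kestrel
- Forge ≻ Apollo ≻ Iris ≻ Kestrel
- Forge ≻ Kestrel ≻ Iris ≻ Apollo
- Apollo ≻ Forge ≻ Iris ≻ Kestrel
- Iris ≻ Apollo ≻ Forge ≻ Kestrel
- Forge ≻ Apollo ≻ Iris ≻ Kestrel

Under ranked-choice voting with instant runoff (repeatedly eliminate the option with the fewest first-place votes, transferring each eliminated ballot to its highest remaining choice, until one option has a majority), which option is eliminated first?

Round 1: Forge 4, Iris 2, Apollo 2, Kestrel 1. Kestrel has the fewest and is eliminated.
Round 2: Forge 4, Apollo 3, Iris 2. Iris has the fewest and is eliminated.
Round 3: Forge 5, Apollo 4. Forge has a majority.

Kestrel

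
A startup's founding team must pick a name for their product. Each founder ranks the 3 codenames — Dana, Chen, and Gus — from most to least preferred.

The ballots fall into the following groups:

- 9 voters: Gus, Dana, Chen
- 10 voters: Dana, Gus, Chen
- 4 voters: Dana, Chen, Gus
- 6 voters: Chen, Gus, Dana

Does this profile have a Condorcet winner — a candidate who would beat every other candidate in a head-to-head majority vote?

Head-to-head results (29 voters total):
Dana vs Chen: Dana wins 23–6.
Dana vs Gus: Gus wins 15–14.
Chen vs Gus: Gus wins 19–10.
Gus beats each rival — Dana (15–14), Chen (19–10) — so Gus is the Condorcet winner.

Yes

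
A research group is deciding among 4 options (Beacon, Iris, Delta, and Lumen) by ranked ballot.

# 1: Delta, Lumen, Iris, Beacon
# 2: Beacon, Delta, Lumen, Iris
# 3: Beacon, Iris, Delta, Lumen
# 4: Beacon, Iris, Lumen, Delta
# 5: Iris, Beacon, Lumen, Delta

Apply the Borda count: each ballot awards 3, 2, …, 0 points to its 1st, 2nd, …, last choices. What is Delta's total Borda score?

6

Borda scores:
  Beacon: 0 + 3 + 3 + 3 + 2 = 11
  Iris: 1 + 0 + 2 + 2 + 3 = 8
  Delta: 3 + 2 + 1 + 0 + 0 = 6
  Lumen: 2 + 1 + 0 + 1 + 1 = 5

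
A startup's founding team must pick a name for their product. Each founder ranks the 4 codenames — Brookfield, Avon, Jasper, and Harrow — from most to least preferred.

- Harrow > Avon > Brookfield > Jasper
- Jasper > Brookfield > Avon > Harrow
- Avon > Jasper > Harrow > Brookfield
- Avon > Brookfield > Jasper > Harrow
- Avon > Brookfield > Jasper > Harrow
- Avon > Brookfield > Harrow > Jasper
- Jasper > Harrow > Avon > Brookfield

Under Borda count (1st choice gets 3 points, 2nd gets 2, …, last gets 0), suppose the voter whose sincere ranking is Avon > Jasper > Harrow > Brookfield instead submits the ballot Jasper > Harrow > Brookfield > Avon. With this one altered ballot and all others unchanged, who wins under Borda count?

Borda totals with the altered ballot: Brookfield 10, Avon 13, Jasper 11, Harrow 8.
The winner is unchanged: still Avon.

Avon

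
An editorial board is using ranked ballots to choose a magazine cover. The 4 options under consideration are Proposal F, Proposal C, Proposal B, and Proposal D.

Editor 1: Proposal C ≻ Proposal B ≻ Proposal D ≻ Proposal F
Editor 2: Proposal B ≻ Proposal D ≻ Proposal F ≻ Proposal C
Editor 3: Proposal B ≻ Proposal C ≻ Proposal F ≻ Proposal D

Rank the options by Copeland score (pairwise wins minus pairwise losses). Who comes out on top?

Pairwise results:
  Proposal F vs Proposal C: Proposal C wins 2–1.
  Proposal F vs Proposal B: Proposal B wins 3–0.
  Proposal F vs Proposal D: Proposal D wins 2–1.
  Proposal C vs Proposal B: Proposal B wins 2–1.
  Proposal C vs Proposal D: Proposal C wins 2–1.
  Proposal B vs Proposal D: Proposal B wins 3–0.
Copeland scores (wins − losses):
  Proposal F: 0 − 3 = -3
  Proposal C: 2 − 1 = 1
  Proposal B: 3 − 0 = 3
  Proposal D: 1 − 2 = -1
Proposal B has the best Copeland score.

Proposal B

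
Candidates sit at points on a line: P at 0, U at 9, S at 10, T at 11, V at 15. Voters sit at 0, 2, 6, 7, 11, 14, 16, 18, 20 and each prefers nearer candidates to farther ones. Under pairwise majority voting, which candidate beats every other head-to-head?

T

With single-peaked preferences on a line, the Condorcet winner is the candidate closest to the median voter.
The median voter (position 11) is closest to T at 11.
Check: T vs U — voters closer to T: 5 of 9.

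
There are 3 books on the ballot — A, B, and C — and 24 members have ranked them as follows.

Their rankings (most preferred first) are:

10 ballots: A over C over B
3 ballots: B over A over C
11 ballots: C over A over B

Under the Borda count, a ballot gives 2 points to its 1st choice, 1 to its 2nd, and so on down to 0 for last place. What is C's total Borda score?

Borda scores:
  A: 10·2 + 3·1 + 11·1 = 34
  B: 10·0 + 3·2 + 11·0 = 6
  C: 10·1 + 3·0 + 11·2 = 32

32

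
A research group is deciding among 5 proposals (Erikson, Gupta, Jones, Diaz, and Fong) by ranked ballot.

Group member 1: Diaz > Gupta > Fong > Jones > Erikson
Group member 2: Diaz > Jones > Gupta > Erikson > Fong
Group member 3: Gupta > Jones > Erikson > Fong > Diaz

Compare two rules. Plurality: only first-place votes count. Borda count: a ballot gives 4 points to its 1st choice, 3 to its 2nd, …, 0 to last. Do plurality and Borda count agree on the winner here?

No

Plurality first-place counts: Erikson 0, Gupta 1, Jones 0, Diaz 2, Fong 0 → Diaz.
Borda totals: Erikson 3, Gupta 9, Jones 7, Diaz 8, Fong 3 → Gupta.
The two rules disagree: plurality picks Diaz, Borda picks Gupta.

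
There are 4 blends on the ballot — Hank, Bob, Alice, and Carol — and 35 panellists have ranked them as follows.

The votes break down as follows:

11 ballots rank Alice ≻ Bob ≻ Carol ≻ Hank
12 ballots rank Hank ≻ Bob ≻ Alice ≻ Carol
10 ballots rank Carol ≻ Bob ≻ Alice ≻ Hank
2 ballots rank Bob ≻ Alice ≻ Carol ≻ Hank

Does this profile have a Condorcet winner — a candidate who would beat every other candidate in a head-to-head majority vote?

Yes

Head-to-head results (35 voters total):
Hank vs Bob: Bob wins 23–12.
Hank vs Alice: Alice wins 23–12.
Hank vs Carol: Carol wins 23–12.
Bob vs Alice: Bob wins 24–11.
Bob vs Carol: Bob wins 25–10.
Alice vs Carol: Alice wins 25–10.
Bob beats each rival — Hank (23–12), Alice (24–11), Carol (25–10) — so Bob is the Condorcet winner.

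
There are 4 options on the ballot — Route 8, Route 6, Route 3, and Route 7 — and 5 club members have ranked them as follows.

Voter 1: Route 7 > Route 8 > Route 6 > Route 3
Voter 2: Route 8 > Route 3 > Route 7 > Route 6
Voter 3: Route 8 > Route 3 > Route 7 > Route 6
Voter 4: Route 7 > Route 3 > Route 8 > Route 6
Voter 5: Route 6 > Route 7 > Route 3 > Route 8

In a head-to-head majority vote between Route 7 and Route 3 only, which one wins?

Ballots ranking Route 7 above Route 3: 3.
Ballots ranking Route 3 above Route 7: 2.
Route 7 wins the head-to-head, 3–2.

Route 7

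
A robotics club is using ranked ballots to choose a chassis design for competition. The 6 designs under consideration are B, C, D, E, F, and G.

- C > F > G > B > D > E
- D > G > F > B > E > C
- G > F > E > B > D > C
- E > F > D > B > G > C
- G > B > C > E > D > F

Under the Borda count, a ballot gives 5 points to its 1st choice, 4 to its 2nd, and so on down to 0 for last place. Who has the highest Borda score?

Borda scores:
  B: 2 + 2 + 2 + 2 + 4 = 12
  C: 5 + 0 + 0 + 0 + 3 = 8
  D: 1 + 5 + 1 + 3 + 1 = 11
  E: 0 + 1 + 3 + 5 + 2 = 11
  F: 4 + 3 + 4 + 4 + 0 = 15
  G: 3 + 4 + 5 + 1 + 5 = 18
G has the highest total.

G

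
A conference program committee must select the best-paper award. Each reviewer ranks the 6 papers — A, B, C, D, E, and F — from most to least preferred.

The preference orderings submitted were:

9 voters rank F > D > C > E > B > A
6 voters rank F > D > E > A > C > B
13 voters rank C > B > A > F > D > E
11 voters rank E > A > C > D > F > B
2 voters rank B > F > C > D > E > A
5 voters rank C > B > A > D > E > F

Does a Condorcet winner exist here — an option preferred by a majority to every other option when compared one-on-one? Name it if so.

C

Head-to-head results (46 voters total):
A vs B: B wins 29–17.
A vs C: C wins 29–17.
A vs D: A wins 29–17.
A vs E: E wins 28–18.
A vs F: A wins 29–17.
B vs C: C wins 44–2.
B vs D: D wins 26–20.
B vs E: E wins 26–20.
B vs F: F wins 26–20.
C vs D: C wins 31–15.
C vs E: C wins 29–17.
C vs F: C wins 29–17.
D vs E: D wins 35–11.
D vs F: F wins 30–16.
E vs F: F wins 30–16.
C beats each rival — A (29–17), B (44–2), D (31–15), E (29–17), F (29–17) — so C is the Condorcet winner.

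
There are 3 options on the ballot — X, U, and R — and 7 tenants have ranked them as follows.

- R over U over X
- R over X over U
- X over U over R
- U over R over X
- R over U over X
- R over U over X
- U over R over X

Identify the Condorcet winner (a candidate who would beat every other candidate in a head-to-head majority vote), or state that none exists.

Head-to-head results (7 voters total):
X vs U: U wins 5–2.
X vs R: R wins 6–1.
U vs R: R wins 4–3.
R beats each rival — X (6–1), U (4–3) — so R is the Condorcet winner.

R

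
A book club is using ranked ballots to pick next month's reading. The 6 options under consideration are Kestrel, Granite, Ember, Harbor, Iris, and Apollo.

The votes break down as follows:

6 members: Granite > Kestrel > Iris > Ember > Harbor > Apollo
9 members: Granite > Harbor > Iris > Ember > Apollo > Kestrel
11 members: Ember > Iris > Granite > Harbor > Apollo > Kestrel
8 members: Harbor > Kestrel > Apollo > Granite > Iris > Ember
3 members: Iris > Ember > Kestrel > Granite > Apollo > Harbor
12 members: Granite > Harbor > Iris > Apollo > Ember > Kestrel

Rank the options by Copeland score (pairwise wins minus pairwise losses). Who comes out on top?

Granite

Pairwise results:
  Kestrel vs Granite: Granite wins 38–11.
  Kestrel vs Ember: Ember wins 35–14.
  Kestrel vs Harbor: Harbor wins 40–9.
  Kestrel vs Iris: Iris wins 35–14.
  Kestrel vs Apollo: Apollo wins 32–17.
  Granite vs Ember: Granite wins 35–14.
  Granite vs Harbor: Granite wins 41–8.
  Granite vs Iris: Granite wins 35–14.
  Granite vs Apollo: Granite wins 41–8.
  Ember vs Harbor: Harbor wins 29–20.
  Ember vs Iris: Iris wins 38–11.
  Ember vs Apollo: Ember wins 29–20.
  Harbor vs Iris: Harbor wins 29–20.
  Harbor vs Apollo: Harbor wins 46–3.
  Iris vs Apollo: Iris wins 41–8.
Copeland scores (wins − losses):
  Kestrel: 0 − 5 = -5
  Granite: 5 − 0 = 5
  Ember: 2 − 3 = -1
  Harbor: 4 − 1 = 3
  Iris: 3 − 2 = 1
  Apollo: 1 − 4 = -3
Granite has the best Copeland score.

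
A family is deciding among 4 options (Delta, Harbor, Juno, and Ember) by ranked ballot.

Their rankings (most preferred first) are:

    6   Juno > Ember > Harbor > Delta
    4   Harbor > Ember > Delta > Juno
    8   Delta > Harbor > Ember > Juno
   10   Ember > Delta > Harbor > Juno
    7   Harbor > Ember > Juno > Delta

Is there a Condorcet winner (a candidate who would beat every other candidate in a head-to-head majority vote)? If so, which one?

None — there is no Condorcet winner

Head-to-head results (35 voters total):
Delta vs Harbor: Delta wins 18–17.
Delta vs Juno: Delta wins 22–13.
Delta vs Ember: Ember wins 27–8.
Harbor vs Juno: Harbor wins 29–6.
Harbor vs Ember: Harbor wins 19–16.
Juno vs Ember: Ember wins 29–6.
No candidate beats all others: Delta beats Harbor beats Ember beats Delta, a majority cycle.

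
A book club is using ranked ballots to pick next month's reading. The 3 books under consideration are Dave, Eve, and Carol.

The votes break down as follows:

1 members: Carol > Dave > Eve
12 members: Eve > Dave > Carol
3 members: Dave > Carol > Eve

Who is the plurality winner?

First-place vote totals:
  Dave: 3
  Eve: 12
  Carol: 1
Eve has the most first-place votes.

Eve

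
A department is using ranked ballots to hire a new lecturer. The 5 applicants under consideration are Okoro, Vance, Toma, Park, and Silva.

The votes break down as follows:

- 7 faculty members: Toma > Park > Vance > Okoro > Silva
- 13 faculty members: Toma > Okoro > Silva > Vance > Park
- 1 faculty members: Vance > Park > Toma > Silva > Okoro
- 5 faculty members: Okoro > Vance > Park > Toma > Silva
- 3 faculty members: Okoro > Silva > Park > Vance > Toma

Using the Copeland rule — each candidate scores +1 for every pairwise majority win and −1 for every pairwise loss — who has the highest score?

Toma

Pairwise results:
  Okoro vs Vance: Okoro wins 21–8.
  Okoro vs Toma: Toma wins 21–8.
  Okoro vs Park: Okoro wins 21–8.
  Okoro vs Silva: Okoro wins 28–1.
  Vance vs Toma: Toma wins 20–9.
  Vance vs Park: Vance wins 19–10.
  Vance vs Silva: Silva wins 16–13.
  Toma vs Park: Toma wins 20–9.
  Toma vs Silva: Toma wins 26–3.
  Park vs Silva: Silva wins 16–13.
Copeland scores (wins − losses):
  Okoro: 3 − 1 = 2
  Vance: 1 − 3 = -2
  Toma: 4 − 0 = 4
  Park: 0 − 4 = -4
  Silva: 2 − 2 = 0
Toma has the best Copeland score.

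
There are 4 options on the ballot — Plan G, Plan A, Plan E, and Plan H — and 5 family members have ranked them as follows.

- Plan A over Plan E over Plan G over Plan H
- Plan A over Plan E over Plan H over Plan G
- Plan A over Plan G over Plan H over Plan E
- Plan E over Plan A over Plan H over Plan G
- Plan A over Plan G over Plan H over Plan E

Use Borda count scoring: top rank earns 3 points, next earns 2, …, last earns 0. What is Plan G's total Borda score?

Borda scores:
  Plan G: 1 + 0 + 2 + 0 + 2 = 5
  Plan A: 3 + 3 + 3 + 2 + 3 = 14
  Plan E: 2 + 2 + 0 + 3 + 0 = 7
  Plan H: 0 + 1 + 1 + 1 + 1 = 4

5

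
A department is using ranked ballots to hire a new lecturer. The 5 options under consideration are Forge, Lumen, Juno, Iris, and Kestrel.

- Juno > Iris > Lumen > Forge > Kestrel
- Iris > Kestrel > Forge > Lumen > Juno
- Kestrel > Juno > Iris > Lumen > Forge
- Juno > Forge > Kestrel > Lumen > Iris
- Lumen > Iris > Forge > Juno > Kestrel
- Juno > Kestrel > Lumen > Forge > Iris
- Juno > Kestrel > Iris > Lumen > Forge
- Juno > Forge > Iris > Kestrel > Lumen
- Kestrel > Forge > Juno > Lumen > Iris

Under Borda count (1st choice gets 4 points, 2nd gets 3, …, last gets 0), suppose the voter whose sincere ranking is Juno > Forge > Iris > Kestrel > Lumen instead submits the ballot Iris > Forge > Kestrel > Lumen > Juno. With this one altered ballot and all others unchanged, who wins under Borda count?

Borda totals with the altered ballot: Forge 15, Lumen 14, Juno 22, Iris 18, Kestrel 21.
The winner is unchanged: still Juno.

Juno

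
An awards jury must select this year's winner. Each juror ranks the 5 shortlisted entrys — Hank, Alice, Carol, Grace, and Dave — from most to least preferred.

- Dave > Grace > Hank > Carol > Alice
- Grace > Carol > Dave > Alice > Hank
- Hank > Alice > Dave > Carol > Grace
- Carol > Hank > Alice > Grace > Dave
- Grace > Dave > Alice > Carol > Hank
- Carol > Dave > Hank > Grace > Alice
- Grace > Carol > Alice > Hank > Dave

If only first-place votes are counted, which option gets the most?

First-place vote totals:
  Hank: 1
  Alice: 0
  Carol: 2
  Grace: 3
  Dave: 1
Grace has the most first-place votes.

Grace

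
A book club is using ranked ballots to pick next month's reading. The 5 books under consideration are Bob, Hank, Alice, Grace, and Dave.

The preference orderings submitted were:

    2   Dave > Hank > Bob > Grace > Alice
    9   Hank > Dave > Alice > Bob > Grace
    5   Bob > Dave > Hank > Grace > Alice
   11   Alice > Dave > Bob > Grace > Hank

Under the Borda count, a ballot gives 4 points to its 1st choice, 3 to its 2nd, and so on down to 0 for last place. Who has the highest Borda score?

Borda scores:
  Bob: 2·2 + 9·1 + 5·4 + 11·2 = 55
  Hank: 2·3 + 9·4 + 5·2 + 11·0 = 52
  Alice: 2·0 + 9·2 + 5·0 + 11·4 = 62
  Grace: 2·1 + 9·0 + 5·1 + 11·1 = 18
  Dave: 2·4 + 9·3 + 5·3 + 11·3 = 83
Dave has the highest total.

Dave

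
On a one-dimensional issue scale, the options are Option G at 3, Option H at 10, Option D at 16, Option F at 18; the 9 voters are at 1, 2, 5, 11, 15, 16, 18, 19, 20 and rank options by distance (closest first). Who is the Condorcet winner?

Option D

With single-peaked preferences on a line, the Condorcet winner is the candidate closest to the median voter.
The median voter (position 15) is closest to Option D at 16.
Check: Option D vs Option G — voters closer to Option D: 6 of 9.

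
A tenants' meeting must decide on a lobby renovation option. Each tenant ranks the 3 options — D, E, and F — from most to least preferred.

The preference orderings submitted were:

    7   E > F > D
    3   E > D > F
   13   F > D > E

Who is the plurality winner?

First-place vote totals:
  D: 0
  E: 10
  F: 13
F has the most first-place votes.

F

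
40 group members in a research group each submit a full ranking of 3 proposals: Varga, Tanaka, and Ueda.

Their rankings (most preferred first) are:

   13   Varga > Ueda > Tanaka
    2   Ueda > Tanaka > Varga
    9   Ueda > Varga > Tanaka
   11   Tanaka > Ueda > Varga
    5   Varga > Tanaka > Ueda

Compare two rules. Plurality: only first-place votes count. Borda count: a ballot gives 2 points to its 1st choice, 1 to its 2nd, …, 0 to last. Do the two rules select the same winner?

Plurality first-place counts: Varga 18, Tanaka 11, Ueda 11 → Varga.
Borda totals: Varga 45, Tanaka 29, Ueda 46 → Ueda.
The two rules disagree: plurality picks Varga, Borda picks Ueda.

No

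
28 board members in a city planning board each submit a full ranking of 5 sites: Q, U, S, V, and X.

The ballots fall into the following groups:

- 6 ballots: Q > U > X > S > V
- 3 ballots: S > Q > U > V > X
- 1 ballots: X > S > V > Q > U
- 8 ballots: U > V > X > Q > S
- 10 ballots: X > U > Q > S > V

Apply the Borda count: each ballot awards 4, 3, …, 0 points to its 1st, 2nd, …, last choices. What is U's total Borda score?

86

Borda scores:
  Q: 6·4 + 3·3 + 1 + 8·1 + 10·2 = 62
  U: 6·3 + 3·2 + 0 + 8·4 + 10·3 = 86
  S: 6·1 + 3·4 + 3 + 8·0 + 10·1 = 31
  V: 6·0 + 3·1 + 2 + 8·3 + 10·0 = 29
  X: 6·2 + 3·0 + 4 + 8·2 + 10·4 = 72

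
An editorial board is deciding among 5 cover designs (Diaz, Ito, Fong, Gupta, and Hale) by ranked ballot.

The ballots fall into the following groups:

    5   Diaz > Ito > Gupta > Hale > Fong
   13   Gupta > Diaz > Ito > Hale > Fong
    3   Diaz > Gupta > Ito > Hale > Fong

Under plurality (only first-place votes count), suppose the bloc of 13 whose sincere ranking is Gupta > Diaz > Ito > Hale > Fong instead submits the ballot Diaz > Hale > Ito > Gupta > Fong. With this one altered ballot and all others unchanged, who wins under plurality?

First-place totals with the altered ballot: Diaz 21, Ito 0, Fong 0, Gupta 0, Hale 0.
The switch changes the winner from Gupta to Diaz.

Diaz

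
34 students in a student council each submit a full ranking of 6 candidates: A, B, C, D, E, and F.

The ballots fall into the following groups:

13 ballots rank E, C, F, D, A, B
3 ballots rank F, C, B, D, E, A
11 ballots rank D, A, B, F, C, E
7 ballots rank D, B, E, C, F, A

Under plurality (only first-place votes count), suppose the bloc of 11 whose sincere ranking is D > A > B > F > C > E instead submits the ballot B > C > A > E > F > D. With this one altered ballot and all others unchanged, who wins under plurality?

E

First-place totals with the altered ballot: A 0, B 11, C 0, D 7, E 13, F 3.
The switch changes the winner from D to E.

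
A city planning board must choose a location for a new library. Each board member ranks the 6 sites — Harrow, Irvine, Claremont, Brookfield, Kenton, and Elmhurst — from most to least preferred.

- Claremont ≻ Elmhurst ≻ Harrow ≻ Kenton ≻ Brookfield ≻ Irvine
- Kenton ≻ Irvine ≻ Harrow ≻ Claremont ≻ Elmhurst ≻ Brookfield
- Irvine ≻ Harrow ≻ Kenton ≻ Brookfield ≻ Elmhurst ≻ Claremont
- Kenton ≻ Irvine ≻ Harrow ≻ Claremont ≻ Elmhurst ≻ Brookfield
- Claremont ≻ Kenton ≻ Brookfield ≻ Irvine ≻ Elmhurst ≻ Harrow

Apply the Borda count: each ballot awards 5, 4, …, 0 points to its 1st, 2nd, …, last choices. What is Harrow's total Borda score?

Borda scores:
  Harrow: 3 + 3 + 4 + 3 + 0 = 13
  Irvine: 0 + 4 + 5 + 4 + 2 = 15
  Claremont: 5 + 2 + 0 + 2 + 5 = 14
  Brookfield: 1 + 0 + 2 + 0 + 3 = 6
  Kenton: 2 + 5 + 3 + 5 + 4 = 19
  Elmhurst: 4 + 1 + 1 + 1 + 1 = 8

13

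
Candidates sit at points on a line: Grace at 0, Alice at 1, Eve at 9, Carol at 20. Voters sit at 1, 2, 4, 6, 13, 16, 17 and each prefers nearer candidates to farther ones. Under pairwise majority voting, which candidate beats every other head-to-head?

With single-peaked preferences on a line, the Condorcet winner is the candidate closest to the median voter.
The median voter (position 6) is closest to Eve at 9.
Check: Eve vs Alice — voters closer to Eve: 4 of 7.

Eve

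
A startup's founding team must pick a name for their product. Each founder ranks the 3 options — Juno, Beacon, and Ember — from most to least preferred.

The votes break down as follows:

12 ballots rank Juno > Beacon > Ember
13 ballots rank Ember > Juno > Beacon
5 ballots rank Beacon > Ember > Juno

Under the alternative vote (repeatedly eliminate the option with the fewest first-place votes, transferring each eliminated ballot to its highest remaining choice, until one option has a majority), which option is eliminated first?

Beacon

Round 1: Ember 13, Juno 12, Beacon 5. Beacon has the fewest and is eliminated.
Round 2: Ember 18, Juno 12. Ember has a majority.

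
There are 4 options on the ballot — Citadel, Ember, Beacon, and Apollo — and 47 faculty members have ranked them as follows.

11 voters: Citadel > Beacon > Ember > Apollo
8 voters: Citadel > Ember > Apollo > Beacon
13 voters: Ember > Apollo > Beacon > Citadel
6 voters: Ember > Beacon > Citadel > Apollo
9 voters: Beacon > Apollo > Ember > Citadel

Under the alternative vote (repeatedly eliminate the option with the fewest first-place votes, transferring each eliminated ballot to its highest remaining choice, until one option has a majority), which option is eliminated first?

Apollo

Round 1: Citadel 19, Ember 19, Beacon 9, Apollo 0. Apollo has the fewest and is eliminated.
Round 2: Citadel 19, Ember 19, Beacon 9. Beacon has the fewest and is eliminated.
Round 3: Ember 28, Citadel 19. Ember has a majority.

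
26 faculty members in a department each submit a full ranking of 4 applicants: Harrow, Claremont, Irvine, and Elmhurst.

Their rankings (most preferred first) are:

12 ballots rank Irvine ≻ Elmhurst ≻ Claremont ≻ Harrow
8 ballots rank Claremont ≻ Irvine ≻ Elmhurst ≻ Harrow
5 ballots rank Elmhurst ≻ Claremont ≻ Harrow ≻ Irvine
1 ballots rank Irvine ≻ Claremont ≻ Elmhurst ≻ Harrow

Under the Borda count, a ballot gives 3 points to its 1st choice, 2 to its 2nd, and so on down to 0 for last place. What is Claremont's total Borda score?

48

Borda scores:
  Harrow: 12·0 + 8·0 + 5·1 + 0 = 5
  Claremont: 12·1 + 8·3 + 5·2 + 2 = 48
  Irvine: 12·3 + 8·2 + 5·0 + 3 = 55
  Elmhurst: 12·2 + 8·1 + 5·3 + 1 = 48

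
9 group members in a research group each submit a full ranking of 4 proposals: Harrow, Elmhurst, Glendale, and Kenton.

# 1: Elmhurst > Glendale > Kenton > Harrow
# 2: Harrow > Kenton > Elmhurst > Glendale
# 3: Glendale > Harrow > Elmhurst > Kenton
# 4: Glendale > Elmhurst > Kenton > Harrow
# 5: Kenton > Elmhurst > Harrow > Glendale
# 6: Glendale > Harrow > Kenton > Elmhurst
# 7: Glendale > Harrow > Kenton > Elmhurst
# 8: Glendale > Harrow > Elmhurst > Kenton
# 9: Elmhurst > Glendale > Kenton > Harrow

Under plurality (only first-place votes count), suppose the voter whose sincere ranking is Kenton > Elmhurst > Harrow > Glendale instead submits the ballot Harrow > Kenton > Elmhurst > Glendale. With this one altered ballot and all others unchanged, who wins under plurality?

First-place totals with the altered ballot: Harrow 2, Elmhurst 2, Glendale 5, Kenton 0.
The winner is unchanged: still Glendale.

Glendale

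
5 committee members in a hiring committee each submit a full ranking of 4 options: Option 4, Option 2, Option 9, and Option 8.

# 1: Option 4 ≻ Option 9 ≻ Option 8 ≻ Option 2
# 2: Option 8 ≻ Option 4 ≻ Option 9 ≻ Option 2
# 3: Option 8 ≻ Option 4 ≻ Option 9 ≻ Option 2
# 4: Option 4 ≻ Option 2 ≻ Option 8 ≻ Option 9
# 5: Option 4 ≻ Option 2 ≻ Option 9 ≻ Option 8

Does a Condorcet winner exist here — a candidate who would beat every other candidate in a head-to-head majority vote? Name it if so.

Option 4

Head-to-head results (5 voters total):
Option 4 vs Option 2: Option 4 wins 5–0.
Option 4 vs Option 9: Option 4 wins 5–0.
Option 4 vs Option 8: Option 4 wins 3–2.
Option 2 vs Option 9: Option 9 wins 3–2.
Option 2 vs Option 8: Option 8 wins 3–2.
Option 9 vs Option 8: Option 8 wins 3–2.
Option 4 beats each rival — Option 2 (5–0), Option 9 (5–0), Option 8 (3–2) — so Option 4 is the Condorcet winner.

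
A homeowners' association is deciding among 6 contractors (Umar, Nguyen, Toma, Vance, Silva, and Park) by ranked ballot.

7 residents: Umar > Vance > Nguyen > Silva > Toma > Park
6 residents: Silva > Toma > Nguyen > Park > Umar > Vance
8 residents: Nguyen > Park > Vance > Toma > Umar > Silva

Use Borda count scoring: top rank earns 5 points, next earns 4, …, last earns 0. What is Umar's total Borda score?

Borda scores:
  Umar: 7·5 + 6·1 + 8·1 = 49
  Nguyen: 7·3 + 6·3 + 8·5 = 79
  Toma: 7·1 + 6·4 + 8·2 = 47
  Vance: 7·4 + 6·0 + 8·3 = 52
  Silva: 7·2 + 6·5 + 8·0 = 44
  Park: 7·0 + 6·2 + 8·4 = 44

49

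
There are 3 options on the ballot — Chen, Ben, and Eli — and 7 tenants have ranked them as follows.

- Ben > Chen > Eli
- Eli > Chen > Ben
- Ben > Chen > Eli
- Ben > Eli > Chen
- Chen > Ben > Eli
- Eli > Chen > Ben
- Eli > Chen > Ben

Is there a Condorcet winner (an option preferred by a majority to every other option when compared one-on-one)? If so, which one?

Head-to-head results (7 voters total):
Chen vs Ben: Chen wins 4–3.
Chen vs Eli: Eli wins 4–3.
Ben vs Eli: Ben wins 4–3.
No candidate beats all others: Chen beats Ben beats Eli beats Chen, a majority cycle.

There is no Condorcet winner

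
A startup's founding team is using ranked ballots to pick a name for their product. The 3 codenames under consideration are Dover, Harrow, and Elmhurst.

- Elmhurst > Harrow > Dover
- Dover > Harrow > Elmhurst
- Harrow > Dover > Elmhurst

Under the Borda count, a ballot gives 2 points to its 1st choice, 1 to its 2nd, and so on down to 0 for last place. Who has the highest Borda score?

Harrow

Borda scores:
  Dover: 0 + 2 + 1 = 3
  Harrow: 1 + 1 + 2 = 4
  Elmhurst: 2 + 0 + 0 = 2
Harrow has the highest total.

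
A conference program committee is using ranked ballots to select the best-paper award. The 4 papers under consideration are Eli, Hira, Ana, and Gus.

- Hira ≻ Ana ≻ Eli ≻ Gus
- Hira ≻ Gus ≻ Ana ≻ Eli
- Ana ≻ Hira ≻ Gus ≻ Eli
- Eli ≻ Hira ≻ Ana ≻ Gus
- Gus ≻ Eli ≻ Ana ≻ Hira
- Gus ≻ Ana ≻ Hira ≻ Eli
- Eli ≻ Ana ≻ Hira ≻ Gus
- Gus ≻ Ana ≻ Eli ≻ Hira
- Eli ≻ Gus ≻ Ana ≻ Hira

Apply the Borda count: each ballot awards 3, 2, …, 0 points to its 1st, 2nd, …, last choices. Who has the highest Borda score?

Borda scores:
  Eli: 1 + 0 + 0 + 3 + 2 + 0 + 3 + 1 + 3 = 13
  Hira: 3 + 3 + 2 + 2 + 0 + 1 + 1 + 0 + 0 = 12
  Ana: 2 + 1 + 3 + 1 + 1 + 2 + 2 + 2 + 1 = 15
  Gus: 0 + 2 + 1 + 0 + 3 + 3 + 0 + 3 + 2 = 14
Ana has the highest total.

Ana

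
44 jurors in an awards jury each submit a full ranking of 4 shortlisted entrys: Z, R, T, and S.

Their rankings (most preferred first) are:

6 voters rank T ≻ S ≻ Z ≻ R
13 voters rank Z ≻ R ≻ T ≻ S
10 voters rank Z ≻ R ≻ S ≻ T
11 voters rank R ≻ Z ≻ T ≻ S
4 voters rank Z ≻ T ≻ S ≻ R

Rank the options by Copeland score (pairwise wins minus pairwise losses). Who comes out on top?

Z

Pairwise results:
  Z vs R: Z wins 33–11.
  Z vs T: Z wins 38–6.
  Z vs S: Z wins 38–6.
  R vs T: R wins 34–10.
  R vs S: R wins 34–10.
  T vs S: T wins 34–10.
Copeland scores (wins − losses):
  Z: 3 − 0 = 3
  R: 2 − 1 = 1
  T: 1 − 2 = -1
  S: 0 − 3 = -3
Z has the best Copeland score.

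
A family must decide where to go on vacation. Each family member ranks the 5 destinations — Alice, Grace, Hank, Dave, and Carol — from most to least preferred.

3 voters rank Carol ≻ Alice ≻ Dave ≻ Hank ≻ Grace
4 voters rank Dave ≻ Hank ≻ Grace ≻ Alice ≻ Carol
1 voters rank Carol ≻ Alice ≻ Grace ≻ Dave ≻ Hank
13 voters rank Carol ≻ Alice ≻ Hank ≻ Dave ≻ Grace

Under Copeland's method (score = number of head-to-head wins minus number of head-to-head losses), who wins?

Carol

Pairwise results:
  Alice vs Grace: Alice wins 17–4.
  Alice vs Hank: Alice wins 17–4.
  Alice vs Dave: Alice wins 17–4.
  Alice vs Carol: Carol wins 17–4.
  Grace vs Hank: Hank wins 20–1.
  Grace vs Dave: Dave wins 20–1.
  Grace vs Carol: Carol wins 17–4.
  Hank vs Dave: Hank wins 13–8.
  Hank vs Carol: Carol wins 17–4.
  Dave vs Carol: Carol wins 17–4.
Copeland scores (wins − losses):
  Alice: 3 − 1 = 2
  Grace: 0 − 4 = -4
  Hank: 2 − 2 = 0
  Dave: 1 − 3 = -2
  Carol: 4 − 0 = 4
Carol has the best Copeland score.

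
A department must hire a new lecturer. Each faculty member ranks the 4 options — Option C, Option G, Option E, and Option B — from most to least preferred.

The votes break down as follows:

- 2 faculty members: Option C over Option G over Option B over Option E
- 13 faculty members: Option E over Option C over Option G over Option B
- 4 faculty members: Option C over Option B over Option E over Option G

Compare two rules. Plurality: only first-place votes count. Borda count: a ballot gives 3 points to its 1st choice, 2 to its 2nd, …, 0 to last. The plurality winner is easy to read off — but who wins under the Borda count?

Plurality first-place counts: Option C 6, Option G 0, Option E 13, Option B 0 → Option E.
Borda totals: Option C 44, Option G 17, Option E 43, Option B 10 → Option C.

Option C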